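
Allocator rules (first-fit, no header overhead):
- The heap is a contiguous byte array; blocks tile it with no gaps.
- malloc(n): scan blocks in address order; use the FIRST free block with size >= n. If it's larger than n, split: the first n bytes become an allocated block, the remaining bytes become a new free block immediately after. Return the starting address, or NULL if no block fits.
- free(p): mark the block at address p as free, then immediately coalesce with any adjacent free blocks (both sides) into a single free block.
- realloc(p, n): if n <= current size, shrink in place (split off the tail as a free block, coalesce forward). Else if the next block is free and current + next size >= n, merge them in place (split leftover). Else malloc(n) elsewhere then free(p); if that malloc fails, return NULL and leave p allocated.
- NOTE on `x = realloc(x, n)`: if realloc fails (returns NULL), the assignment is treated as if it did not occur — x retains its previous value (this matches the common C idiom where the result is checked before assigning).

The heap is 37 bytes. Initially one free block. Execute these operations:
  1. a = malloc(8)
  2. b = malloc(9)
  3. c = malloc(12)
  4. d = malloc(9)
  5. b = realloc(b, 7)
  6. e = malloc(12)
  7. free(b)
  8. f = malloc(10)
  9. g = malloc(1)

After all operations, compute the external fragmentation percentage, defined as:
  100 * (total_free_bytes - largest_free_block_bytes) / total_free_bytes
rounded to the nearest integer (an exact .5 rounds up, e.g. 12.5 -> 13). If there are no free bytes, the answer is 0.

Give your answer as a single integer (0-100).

Op 1: a = malloc(8) -> a = 0; heap: [0-7 ALLOC][8-36 FREE]
Op 2: b = malloc(9) -> b = 8; heap: [0-7 ALLOC][8-16 ALLOC][17-36 FREE]
Op 3: c = malloc(12) -> c = 17; heap: [0-7 ALLOC][8-16 ALLOC][17-28 ALLOC][29-36 FREE]
Op 4: d = malloc(9) -> d = NULL; heap: [0-7 ALLOC][8-16 ALLOC][17-28 ALLOC][29-36 FREE]
Op 5: b = realloc(b, 7) -> b = 8; heap: [0-7 ALLOC][8-14 ALLOC][15-16 FREE][17-28 ALLOC][29-36 FREE]
Op 6: e = malloc(12) -> e = NULL; heap: [0-7 ALLOC][8-14 ALLOC][15-16 FREE][17-28 ALLOC][29-36 FREE]
Op 7: free(b) -> (freed b); heap: [0-7 ALLOC][8-16 FREE][17-28 ALLOC][29-36 FREE]
Op 8: f = malloc(10) -> f = NULL; heap: [0-7 ALLOC][8-16 FREE][17-28 ALLOC][29-36 FREE]
Op 9: g = malloc(1) -> g = 8; heap: [0-7 ALLOC][8-8 ALLOC][9-16 FREE][17-28 ALLOC][29-36 FREE]
Free blocks: [8 8] total_free=16 largest=8 -> 100*(16-8)/16 = 800/16 = 50

Answer: 50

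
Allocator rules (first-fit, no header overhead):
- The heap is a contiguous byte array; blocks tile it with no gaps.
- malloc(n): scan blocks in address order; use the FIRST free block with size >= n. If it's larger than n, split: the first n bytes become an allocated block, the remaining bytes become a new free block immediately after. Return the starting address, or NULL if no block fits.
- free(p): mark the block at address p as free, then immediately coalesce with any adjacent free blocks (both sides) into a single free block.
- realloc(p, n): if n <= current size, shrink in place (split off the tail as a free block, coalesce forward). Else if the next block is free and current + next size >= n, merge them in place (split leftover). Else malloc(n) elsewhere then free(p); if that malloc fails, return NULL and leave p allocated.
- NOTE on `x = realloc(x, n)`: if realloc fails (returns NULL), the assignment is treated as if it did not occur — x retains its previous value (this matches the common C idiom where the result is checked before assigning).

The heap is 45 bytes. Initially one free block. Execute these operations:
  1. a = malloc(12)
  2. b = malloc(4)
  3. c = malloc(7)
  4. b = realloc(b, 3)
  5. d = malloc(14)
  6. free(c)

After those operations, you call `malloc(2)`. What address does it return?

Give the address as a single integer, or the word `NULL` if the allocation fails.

Answer: 15

Derivation:
Op 1: a = malloc(12) -> a = 0; heap: [0-11 ALLOC][12-44 FREE]
Op 2: b = malloc(4) -> b = 12; heap: [0-11 ALLOC][12-15 ALLOC][16-44 FREE]
Op 3: c = malloc(7) -> c = 16; heap: [0-11 ALLOC][12-15 ALLOC][16-22 ALLOC][23-44 FREE]
Op 4: b = realloc(b, 3) -> b = 12; heap: [0-11 ALLOC][12-14 ALLOC][15-15 FREE][16-22 ALLOC][23-44 FREE]
Op 5: d = malloc(14) -> d = 23; heap: [0-11 ALLOC][12-14 ALLOC][15-15 FREE][16-22 ALLOC][23-36 ALLOC][37-44 FREE]
Op 6: free(c) -> (freed c); heap: [0-11 ALLOC][12-14 ALLOC][15-22 FREE][23-36 ALLOC][37-44 FREE]
malloc(2): first-fit scan over [0-11 ALLOC][12-14 ALLOC][15-22 FREE][23-36 ALLOC][37-44 FREE] -> 15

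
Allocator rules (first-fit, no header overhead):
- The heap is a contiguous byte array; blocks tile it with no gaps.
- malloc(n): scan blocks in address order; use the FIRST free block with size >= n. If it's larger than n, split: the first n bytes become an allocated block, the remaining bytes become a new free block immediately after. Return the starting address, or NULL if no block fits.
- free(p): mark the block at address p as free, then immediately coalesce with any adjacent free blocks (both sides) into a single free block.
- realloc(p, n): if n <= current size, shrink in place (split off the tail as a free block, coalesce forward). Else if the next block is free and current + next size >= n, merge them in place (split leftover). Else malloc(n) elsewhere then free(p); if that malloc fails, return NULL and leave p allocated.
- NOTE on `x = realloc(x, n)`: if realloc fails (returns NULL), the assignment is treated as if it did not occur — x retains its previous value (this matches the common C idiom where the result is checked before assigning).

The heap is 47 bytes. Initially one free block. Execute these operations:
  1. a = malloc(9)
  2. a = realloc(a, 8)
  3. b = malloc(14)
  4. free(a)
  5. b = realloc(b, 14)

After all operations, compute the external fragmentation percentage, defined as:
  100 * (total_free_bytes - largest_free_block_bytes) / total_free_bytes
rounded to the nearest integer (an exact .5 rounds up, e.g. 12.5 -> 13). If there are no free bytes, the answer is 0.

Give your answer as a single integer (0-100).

Op 1: a = malloc(9) -> a = 0; heap: [0-8 ALLOC][9-46 FREE]
Op 2: a = realloc(a, 8) -> a = 0; heap: [0-7 ALLOC][8-46 FREE]
Op 3: b = malloc(14) -> b = 8; heap: [0-7 ALLOC][8-21 ALLOC][22-46 FREE]
Op 4: free(a) -> (freed a); heap: [0-7 FREE][8-21 ALLOC][22-46 FREE]
Op 5: b = realloc(b, 14) -> b = 8; heap: [0-7 FREE][8-21 ALLOC][22-46 FREE]
Free blocks: [8 25] total_free=33 largest=25 -> 100*(33-25)/33 = 800/33 ≈ 24.242 -> rounds to 24

Answer: 24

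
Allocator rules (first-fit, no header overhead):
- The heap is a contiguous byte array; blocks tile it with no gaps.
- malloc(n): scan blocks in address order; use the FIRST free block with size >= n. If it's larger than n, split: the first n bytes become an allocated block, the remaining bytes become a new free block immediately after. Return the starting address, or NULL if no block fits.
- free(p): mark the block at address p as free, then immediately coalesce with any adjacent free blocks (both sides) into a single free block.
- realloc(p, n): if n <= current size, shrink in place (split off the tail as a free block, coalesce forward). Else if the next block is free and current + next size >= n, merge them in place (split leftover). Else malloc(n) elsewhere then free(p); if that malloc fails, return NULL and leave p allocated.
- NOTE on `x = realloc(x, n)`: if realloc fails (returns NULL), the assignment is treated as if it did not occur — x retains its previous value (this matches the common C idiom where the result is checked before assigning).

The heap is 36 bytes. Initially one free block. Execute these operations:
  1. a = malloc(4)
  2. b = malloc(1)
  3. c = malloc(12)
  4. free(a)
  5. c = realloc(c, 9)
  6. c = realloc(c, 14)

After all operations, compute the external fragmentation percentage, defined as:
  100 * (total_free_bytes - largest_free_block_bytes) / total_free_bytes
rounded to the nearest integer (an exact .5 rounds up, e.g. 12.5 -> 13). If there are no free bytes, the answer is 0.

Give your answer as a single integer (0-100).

Answer: 19

Derivation:
Op 1: a = malloc(4) -> a = 0; heap: [0-3 ALLOC][4-35 FREE]
Op 2: b = malloc(1) -> b = 4; heap: [0-3 ALLOC][4-4 ALLOC][5-35 FREE]
Op 3: c = malloc(12) -> c = 5; heap: [0-3 ALLOC][4-4 ALLOC][5-16 ALLOC][17-35 FREE]
Op 4: free(a) -> (freed a); heap: [0-3 FREE][4-4 ALLOC][5-16 ALLOC][17-35 FREE]
Op 5: c = realloc(c, 9) -> c = 5; heap: [0-3 FREE][4-4 ALLOC][5-13 ALLOC][14-35 FREE]
Op 6: c = realloc(c, 14) -> c = 5; heap: [0-3 FREE][4-4 ALLOC][5-18 ALLOC][19-35 FREE]
Free blocks: [4 17] total_free=21 largest=17 -> 100*(21-17)/21 = 400/21 ≈ 19.048 -> rounds to 19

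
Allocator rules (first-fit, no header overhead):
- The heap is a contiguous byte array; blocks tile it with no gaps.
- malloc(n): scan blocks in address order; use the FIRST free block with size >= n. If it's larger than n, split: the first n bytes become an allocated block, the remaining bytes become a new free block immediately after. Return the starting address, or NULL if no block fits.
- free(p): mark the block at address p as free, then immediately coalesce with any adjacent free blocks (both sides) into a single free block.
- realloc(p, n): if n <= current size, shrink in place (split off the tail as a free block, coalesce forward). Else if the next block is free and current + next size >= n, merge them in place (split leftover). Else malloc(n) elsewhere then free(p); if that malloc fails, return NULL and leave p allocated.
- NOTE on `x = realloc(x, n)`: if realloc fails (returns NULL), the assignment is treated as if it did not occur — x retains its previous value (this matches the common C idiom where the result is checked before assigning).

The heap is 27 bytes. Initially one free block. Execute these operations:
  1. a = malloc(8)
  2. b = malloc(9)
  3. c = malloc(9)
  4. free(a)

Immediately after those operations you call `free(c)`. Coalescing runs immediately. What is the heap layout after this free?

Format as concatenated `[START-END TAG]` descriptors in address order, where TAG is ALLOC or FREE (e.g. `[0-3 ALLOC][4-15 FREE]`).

Answer: [0-7 FREE][8-16 ALLOC][17-26 FREE]

Derivation:
Op 1: a = malloc(8) -> a = 0; heap: [0-7 ALLOC][8-26 FREE]
Op 2: b = malloc(9) -> b = 8; heap: [0-7 ALLOC][8-16 ALLOC][17-26 FREE]
Op 3: c = malloc(9) -> c = 17; heap: [0-7 ALLOC][8-16 ALLOC][17-25 ALLOC][26-26 FREE]
Op 4: free(a) -> (freed a); heap: [0-7 FREE][8-16 ALLOC][17-25 ALLOC][26-26 FREE]
free(c): c = 17 -> block [17-25 ALLOC]; mark free, coalesce with adjacent free neighbors -> [0-7 FREE][8-16 ALLOC][17-26 FREE]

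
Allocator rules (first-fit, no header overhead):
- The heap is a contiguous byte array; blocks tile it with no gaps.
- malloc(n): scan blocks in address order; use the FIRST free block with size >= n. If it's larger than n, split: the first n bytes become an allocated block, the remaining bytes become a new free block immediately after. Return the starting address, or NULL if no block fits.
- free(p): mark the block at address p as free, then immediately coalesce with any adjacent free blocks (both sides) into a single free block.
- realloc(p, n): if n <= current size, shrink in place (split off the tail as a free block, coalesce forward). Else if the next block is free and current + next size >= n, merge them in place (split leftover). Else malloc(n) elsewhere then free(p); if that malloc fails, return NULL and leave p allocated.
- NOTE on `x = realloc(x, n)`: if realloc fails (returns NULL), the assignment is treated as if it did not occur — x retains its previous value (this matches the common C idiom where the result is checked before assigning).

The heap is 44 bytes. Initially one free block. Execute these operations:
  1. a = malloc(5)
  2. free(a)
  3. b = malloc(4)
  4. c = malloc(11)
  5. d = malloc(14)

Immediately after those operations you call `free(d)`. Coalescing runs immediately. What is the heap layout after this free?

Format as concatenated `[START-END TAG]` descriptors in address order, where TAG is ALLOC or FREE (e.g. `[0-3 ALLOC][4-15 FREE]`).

Op 1: a = malloc(5) -> a = 0; heap: [0-4 ALLOC][5-43 FREE]
Op 2: free(a) -> (freed a); heap: [0-43 FREE]
Op 3: b = malloc(4) -> b = 0; heap: [0-3 ALLOC][4-43 FREE]
Op 4: c = malloc(11) -> c = 4; heap: [0-3 ALLOC][4-14 ALLOC][15-43 FREE]
Op 5: d = malloc(14) -> d = 15; heap: [0-3 ALLOC][4-14 ALLOC][15-28 ALLOC][29-43 FREE]
free(d): d = 15 -> block [15-28 ALLOC]; mark free, coalesce with adjacent free neighbors -> [0-3 ALLOC][4-14 ALLOC][15-43 FREE]

Answer: [0-3 ALLOC][4-14 ALLOC][15-43 FREE]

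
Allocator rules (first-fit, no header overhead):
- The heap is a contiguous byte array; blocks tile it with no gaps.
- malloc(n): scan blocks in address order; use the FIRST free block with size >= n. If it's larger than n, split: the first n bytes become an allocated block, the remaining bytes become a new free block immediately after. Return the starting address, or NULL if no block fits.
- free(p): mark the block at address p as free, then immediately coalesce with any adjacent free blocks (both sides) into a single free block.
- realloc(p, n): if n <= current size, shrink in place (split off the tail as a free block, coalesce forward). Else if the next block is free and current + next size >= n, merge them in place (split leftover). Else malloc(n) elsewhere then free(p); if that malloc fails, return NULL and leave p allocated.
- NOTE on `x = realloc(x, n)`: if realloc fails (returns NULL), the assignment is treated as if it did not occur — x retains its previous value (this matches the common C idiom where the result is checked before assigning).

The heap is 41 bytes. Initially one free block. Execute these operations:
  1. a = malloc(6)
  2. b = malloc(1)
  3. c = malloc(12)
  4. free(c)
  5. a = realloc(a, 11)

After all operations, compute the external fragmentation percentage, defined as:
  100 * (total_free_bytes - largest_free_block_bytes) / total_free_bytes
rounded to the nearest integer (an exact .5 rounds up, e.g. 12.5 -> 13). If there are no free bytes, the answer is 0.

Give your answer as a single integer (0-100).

Answer: 21

Derivation:
Op 1: a = malloc(6) -> a = 0; heap: [0-5 ALLOC][6-40 FREE]
Op 2: b = malloc(1) -> b = 6; heap: [0-5 ALLOC][6-6 ALLOC][7-40 FREE]
Op 3: c = malloc(12) -> c = 7; heap: [0-5 ALLOC][6-6 ALLOC][7-18 ALLOC][19-40 FREE]
Op 4: free(c) -> (freed c); heap: [0-5 ALLOC][6-6 ALLOC][7-40 FREE]
Op 5: a = realloc(a, 11) -> a = 7; heap: [0-5 FREE][6-6 ALLOC][7-17 ALLOC][18-40 FREE]
Free blocks: [6 23] total_free=29 largest=23 -> 100*(29-23)/29 = 600/29 ≈ 20.690 -> rounds to 21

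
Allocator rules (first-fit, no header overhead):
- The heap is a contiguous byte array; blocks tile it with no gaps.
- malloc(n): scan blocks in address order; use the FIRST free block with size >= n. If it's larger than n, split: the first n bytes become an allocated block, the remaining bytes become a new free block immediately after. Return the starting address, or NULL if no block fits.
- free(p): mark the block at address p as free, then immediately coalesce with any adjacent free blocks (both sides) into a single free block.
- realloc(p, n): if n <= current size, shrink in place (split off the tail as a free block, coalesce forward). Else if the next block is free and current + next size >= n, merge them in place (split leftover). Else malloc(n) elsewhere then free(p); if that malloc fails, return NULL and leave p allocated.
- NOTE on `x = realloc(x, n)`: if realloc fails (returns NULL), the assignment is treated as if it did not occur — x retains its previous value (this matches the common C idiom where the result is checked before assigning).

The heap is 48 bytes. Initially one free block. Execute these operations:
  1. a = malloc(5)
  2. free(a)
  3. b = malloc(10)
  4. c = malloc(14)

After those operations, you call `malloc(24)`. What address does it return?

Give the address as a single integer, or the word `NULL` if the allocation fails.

Op 1: a = malloc(5) -> a = 0; heap: [0-4 ALLOC][5-47 FREE]
Op 2: free(a) -> (freed a); heap: [0-47 FREE]
Op 3: b = malloc(10) -> b = 0; heap: [0-9 ALLOC][10-47 FREE]
Op 4: c = malloc(14) -> c = 10; heap: [0-9 ALLOC][10-23 ALLOC][24-47 FREE]
malloc(24): first-fit scan over [0-9 ALLOC][10-23 ALLOC][24-47 FREE] -> 24

Answer: 24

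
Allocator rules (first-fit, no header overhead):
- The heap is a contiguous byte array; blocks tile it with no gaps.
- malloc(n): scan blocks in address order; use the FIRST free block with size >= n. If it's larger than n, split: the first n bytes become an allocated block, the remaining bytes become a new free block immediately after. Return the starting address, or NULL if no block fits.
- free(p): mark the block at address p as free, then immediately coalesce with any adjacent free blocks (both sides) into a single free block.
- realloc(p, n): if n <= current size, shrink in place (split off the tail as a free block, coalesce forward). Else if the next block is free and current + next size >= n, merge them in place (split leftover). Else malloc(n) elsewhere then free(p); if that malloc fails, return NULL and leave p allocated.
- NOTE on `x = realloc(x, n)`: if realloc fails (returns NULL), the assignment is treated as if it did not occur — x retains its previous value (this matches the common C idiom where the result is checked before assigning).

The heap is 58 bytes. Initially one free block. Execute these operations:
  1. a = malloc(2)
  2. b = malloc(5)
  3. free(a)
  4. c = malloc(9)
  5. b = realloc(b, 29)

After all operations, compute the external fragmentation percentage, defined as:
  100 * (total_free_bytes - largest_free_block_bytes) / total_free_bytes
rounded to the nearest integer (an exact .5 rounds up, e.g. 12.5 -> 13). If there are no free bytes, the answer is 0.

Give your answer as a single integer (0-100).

Op 1: a = malloc(2) -> a = 0; heap: [0-1 ALLOC][2-57 FREE]
Op 2: b = malloc(5) -> b = 2; heap: [0-1 ALLOC][2-6 ALLOC][7-57 FREE]
Op 3: free(a) -> (freed a); heap: [0-1 FREE][2-6 ALLOC][7-57 FREE]
Op 4: c = malloc(9) -> c = 7; heap: [0-1 FREE][2-6 ALLOC][7-15 ALLOC][16-57 FREE]
Op 5: b = realloc(b, 29) -> b = 16; heap: [0-6 FREE][7-15 ALLOC][16-44 ALLOC][45-57 FREE]
Free blocks: [7 13] total_free=20 largest=13 -> 100*(20-13)/20 = 700/20 = 35

Answer: 35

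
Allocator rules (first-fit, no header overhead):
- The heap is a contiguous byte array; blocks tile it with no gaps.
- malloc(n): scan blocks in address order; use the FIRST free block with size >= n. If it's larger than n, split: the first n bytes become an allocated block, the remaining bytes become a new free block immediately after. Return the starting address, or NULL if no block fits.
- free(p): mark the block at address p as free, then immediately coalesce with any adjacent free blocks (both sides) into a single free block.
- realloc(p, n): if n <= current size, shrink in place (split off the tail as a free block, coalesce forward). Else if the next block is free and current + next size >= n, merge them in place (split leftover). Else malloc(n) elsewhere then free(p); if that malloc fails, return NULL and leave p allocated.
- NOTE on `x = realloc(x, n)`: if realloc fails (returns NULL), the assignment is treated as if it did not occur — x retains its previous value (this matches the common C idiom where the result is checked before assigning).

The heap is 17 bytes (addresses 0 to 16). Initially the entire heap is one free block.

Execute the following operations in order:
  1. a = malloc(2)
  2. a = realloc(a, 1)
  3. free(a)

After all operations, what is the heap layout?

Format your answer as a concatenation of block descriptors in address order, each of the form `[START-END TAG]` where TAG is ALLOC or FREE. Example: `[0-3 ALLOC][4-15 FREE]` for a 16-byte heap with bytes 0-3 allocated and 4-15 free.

Op 1: a = malloc(2) -> a = 0; heap: [0-1 ALLOC][2-16 FREE]
Op 2: a = realloc(a, 1) -> a = 0; heap: [0-0 ALLOC][1-16 FREE]
Op 3: free(a) -> (freed a); heap: [0-16 FREE]

Answer: [0-16 FREE]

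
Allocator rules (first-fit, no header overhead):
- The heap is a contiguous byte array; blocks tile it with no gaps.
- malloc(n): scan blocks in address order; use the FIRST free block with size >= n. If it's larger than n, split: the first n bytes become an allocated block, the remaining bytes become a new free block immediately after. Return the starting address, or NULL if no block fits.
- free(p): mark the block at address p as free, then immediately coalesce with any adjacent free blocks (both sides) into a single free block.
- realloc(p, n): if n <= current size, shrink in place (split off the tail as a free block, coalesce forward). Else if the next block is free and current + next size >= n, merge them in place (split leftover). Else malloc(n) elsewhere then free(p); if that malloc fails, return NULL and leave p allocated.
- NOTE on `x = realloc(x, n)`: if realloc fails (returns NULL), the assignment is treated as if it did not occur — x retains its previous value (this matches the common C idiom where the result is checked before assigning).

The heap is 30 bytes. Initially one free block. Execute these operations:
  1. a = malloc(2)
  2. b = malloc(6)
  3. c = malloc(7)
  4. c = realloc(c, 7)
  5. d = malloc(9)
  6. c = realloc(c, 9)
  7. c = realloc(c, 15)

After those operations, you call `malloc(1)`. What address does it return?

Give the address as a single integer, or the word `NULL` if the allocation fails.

Op 1: a = malloc(2) -> a = 0; heap: [0-1 ALLOC][2-29 FREE]
Op 2: b = malloc(6) -> b = 2; heap: [0-1 ALLOC][2-7 ALLOC][8-29 FREE]
Op 3: c = malloc(7) -> c = 8; heap: [0-1 ALLOC][2-7 ALLOC][8-14 ALLOC][15-29 FREE]
Op 4: c = realloc(c, 7) -> c = 8; heap: [0-1 ALLOC][2-7 ALLOC][8-14 ALLOC][15-29 FREE]
Op 5: d = malloc(9) -> d = 15; heap: [0-1 ALLOC][2-7 ALLOC][8-14 ALLOC][15-23 ALLOC][24-29 FREE]
Op 6: c = realloc(c, 9) -> NULL (c unchanged); heap: [0-1 ALLOC][2-7 ALLOC][8-14 ALLOC][15-23 ALLOC][24-29 FREE]
Op 7: c = realloc(c, 15) -> NULL (c unchanged); heap: [0-1 ALLOC][2-7 ALLOC][8-14 ALLOC][15-23 ALLOC][24-29 FREE]
malloc(1): first-fit scan over [0-1 ALLOC][2-7 ALLOC][8-14 ALLOC][15-23 ALLOC][24-29 FREE] -> 24

Answer: 24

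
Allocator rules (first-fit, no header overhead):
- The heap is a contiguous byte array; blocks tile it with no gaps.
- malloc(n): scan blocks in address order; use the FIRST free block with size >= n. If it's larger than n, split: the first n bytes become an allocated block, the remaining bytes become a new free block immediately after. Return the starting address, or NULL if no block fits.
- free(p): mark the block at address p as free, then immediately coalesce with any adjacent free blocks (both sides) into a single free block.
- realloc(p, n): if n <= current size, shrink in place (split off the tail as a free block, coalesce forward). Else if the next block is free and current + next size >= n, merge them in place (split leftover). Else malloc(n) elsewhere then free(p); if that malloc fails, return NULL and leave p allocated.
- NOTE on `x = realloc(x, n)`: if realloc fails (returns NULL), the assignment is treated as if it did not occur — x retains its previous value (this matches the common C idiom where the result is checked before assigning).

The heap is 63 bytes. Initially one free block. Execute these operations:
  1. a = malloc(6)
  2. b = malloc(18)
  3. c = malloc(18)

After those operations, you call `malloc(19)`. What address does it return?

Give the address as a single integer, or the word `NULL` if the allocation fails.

Answer: 42

Derivation:
Op 1: a = malloc(6) -> a = 0; heap: [0-5 ALLOC][6-62 FREE]
Op 2: b = malloc(18) -> b = 6; heap: [0-5 ALLOC][6-23 ALLOC][24-62 FREE]
Op 3: c = malloc(18) -> c = 24; heap: [0-5 ALLOC][6-23 ALLOC][24-41 ALLOC][42-62 FREE]
malloc(19): first-fit scan over [0-5 ALLOC][6-23 ALLOC][24-41 ALLOC][42-62 FREE] -> 42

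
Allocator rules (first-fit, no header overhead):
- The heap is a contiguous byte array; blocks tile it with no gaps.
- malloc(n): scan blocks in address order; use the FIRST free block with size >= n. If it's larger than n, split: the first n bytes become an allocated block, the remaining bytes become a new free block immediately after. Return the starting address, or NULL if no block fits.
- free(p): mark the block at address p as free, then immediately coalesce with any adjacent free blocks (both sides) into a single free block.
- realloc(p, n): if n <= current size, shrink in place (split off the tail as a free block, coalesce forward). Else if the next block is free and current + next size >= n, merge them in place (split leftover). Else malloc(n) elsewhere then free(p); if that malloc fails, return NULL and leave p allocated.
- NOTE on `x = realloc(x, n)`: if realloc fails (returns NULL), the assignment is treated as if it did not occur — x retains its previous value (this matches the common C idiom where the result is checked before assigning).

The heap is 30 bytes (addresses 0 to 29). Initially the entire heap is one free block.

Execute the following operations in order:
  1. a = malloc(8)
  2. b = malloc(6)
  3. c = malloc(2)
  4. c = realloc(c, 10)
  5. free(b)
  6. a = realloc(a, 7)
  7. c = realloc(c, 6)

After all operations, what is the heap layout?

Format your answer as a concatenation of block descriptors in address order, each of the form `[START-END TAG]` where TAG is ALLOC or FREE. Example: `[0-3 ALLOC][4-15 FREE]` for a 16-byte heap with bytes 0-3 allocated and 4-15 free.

Answer: [0-6 ALLOC][7-13 FREE][14-19 ALLOC][20-29 FREE]

Derivation:
Op 1: a = malloc(8) -> a = 0; heap: [0-7 ALLOC][8-29 FREE]
Op 2: b = malloc(6) -> b = 8; heap: [0-7 ALLOC][8-13 ALLOC][14-29 FREE]
Op 3: c = malloc(2) -> c = 14; heap: [0-7 ALLOC][8-13 ALLOC][14-15 ALLOC][16-29 FREE]
Op 4: c = realloc(c, 10) -> c = 14; heap: [0-7 ALLOC][8-13 ALLOC][14-23 ALLOC][24-29 FREE]
Op 5: free(b) -> (freed b); heap: [0-7 ALLOC][8-13 FREE][14-23 ALLOC][24-29 FREE]
Op 6: a = realloc(a, 7) -> a = 0; heap: [0-6 ALLOC][7-13 FREE][14-23 ALLOC][24-29 FREE]
Op 7: c = realloc(c, 6) -> c = 14; heap: [0-6 ALLOC][7-13 FREE][14-19 ALLOC][20-29 FREE]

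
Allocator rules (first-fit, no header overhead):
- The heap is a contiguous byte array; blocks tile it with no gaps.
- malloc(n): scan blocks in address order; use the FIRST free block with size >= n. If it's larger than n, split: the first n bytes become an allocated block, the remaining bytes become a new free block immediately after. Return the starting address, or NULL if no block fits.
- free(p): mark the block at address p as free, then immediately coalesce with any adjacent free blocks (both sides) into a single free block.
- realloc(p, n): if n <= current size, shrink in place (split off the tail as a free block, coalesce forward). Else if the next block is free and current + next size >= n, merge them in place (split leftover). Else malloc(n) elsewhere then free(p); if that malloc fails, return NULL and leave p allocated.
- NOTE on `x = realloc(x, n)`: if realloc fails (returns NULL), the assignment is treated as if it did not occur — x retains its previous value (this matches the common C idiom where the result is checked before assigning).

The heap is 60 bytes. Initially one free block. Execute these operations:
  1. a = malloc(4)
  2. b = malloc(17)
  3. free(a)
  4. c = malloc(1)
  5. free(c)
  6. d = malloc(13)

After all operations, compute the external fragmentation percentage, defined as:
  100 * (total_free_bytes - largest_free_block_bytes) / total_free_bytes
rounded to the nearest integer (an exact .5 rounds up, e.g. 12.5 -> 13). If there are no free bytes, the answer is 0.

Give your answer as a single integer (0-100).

Op 1: a = malloc(4) -> a = 0; heap: [0-3 ALLOC][4-59 FREE]
Op 2: b = malloc(17) -> b = 4; heap: [0-3 ALLOC][4-20 ALLOC][21-59 FREE]
Op 3: free(a) -> (freed a); heap: [0-3 FREE][4-20 ALLOC][21-59 FREE]
Op 4: c = malloc(1) -> c = 0; heap: [0-0 ALLOC][1-3 FREE][4-20 ALLOC][21-59 FREE]
Op 5: free(c) -> (freed c); heap: [0-3 FREE][4-20 ALLOC][21-59 FREE]
Op 6: d = malloc(13) -> d = 21; heap: [0-3 FREE][4-20 ALLOC][21-33 ALLOC][34-59 FREE]
Free blocks: [4 26] total_free=30 largest=26 -> 100*(30-26)/30 = 400/30 ≈ 13.333 -> rounds to 13

Answer: 13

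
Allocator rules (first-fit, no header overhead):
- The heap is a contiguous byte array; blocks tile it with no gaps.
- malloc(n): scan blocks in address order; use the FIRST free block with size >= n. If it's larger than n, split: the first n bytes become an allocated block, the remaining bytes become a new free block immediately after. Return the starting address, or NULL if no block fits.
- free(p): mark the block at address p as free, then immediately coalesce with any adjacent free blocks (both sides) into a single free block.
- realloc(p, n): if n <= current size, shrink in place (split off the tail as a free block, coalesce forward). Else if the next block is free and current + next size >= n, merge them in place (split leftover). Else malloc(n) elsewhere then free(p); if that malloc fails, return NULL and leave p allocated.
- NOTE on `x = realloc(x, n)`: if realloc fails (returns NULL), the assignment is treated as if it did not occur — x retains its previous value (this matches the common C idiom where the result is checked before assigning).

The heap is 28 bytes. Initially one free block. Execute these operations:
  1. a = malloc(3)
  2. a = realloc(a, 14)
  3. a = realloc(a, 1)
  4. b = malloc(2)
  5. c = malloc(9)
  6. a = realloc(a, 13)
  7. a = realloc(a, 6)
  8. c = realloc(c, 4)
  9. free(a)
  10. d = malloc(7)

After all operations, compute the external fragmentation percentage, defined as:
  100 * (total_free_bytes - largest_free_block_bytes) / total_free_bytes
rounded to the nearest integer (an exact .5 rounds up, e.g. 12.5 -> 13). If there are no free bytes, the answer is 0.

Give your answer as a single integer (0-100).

Answer: 7

Derivation:
Op 1: a = malloc(3) -> a = 0; heap: [0-2 ALLOC][3-27 FREE]
Op 2: a = realloc(a, 14) -> a = 0; heap: [0-13 ALLOC][14-27 FREE]
Op 3: a = realloc(a, 1) -> a = 0; heap: [0-0 ALLOC][1-27 FREE]
Op 4: b = malloc(2) -> b = 1; heap: [0-0 ALLOC][1-2 ALLOC][3-27 FREE]
Op 5: c = malloc(9) -> c = 3; heap: [0-0 ALLOC][1-2 ALLOC][3-11 ALLOC][12-27 FREE]
Op 6: a = realloc(a, 13) -> a = 12; heap: [0-0 FREE][1-2 ALLOC][3-11 ALLOC][12-24 ALLOC][25-27 FREE]
Op 7: a = realloc(a, 6) -> a = 12; heap: [0-0 FREE][1-2 ALLOC][3-11 ALLOC][12-17 ALLOC][18-27 FREE]
Op 8: c = realloc(c, 4) -> c = 3; heap: [0-0 FREE][1-2 ALLOC][3-6 ALLOC][7-11 FREE][12-17 ALLOC][18-27 FREE]
Op 9: free(a) -> (freed a); heap: [0-0 FREE][1-2 ALLOC][3-6 ALLOC][7-27 FREE]
Op 10: d = malloc(7) -> d = 7; heap: [0-0 FREE][1-2 ALLOC][3-6 ALLOC][7-13 ALLOC][14-27 FREE]
Free blocks: [1 14] total_free=15 largest=14 -> 100*(15-14)/15 = 100/15 ≈ 6.667 -> rounds to 7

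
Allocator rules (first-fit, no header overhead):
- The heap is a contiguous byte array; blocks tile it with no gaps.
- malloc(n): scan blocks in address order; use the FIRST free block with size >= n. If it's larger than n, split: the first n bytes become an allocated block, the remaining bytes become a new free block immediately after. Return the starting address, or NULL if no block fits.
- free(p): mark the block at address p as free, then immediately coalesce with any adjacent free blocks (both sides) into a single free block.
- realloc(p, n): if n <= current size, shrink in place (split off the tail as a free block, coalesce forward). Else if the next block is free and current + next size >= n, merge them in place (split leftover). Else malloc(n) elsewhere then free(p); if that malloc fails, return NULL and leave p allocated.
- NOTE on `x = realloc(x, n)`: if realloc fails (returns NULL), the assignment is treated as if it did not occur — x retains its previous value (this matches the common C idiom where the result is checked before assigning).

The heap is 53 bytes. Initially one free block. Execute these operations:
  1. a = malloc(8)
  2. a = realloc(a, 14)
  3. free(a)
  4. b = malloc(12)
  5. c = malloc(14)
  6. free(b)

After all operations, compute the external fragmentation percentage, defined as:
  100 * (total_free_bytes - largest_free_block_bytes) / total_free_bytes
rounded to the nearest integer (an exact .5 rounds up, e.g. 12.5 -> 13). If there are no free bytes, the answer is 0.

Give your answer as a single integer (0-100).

Answer: 31

Derivation:
Op 1: a = malloc(8) -> a = 0; heap: [0-7 ALLOC][8-52 FREE]
Op 2: a = realloc(a, 14) -> a = 0; heap: [0-13 ALLOC][14-52 FREE]
Op 3: free(a) -> (freed a); heap: [0-52 FREE]
Op 4: b = malloc(12) -> b = 0; heap: [0-11 ALLOC][12-52 FREE]
Op 5: c = malloc(14) -> c = 12; heap: [0-11 ALLOC][12-25 ALLOC][26-52 FREE]
Op 6: free(b) -> (freed b); heap: [0-11 FREE][12-25 ALLOC][26-52 FREE]
Free blocks: [12 27] total_free=39 largest=27 -> 100*(39-27)/39 = 1200/39 ≈ 30.769 -> rounds to 31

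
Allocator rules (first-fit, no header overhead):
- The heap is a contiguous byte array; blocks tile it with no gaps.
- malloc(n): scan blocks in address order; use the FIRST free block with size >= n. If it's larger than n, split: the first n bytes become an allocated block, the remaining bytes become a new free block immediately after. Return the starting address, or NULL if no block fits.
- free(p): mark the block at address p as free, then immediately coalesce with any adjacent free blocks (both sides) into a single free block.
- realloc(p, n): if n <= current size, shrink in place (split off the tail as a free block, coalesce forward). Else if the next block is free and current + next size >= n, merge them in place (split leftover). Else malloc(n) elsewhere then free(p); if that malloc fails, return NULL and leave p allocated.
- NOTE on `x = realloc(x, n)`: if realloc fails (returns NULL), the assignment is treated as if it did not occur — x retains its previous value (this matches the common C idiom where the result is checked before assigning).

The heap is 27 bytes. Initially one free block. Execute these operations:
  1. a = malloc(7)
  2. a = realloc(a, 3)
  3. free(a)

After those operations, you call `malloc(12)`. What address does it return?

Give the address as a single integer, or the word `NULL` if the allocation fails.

Op 1: a = malloc(7) -> a = 0; heap: [0-6 ALLOC][7-26 FREE]
Op 2: a = realloc(a, 3) -> a = 0; heap: [0-2 ALLOC][3-26 FREE]
Op 3: free(a) -> (freed a); heap: [0-26 FREE]
malloc(12): first-fit scan over [0-26 FREE] -> 0

Answer: 0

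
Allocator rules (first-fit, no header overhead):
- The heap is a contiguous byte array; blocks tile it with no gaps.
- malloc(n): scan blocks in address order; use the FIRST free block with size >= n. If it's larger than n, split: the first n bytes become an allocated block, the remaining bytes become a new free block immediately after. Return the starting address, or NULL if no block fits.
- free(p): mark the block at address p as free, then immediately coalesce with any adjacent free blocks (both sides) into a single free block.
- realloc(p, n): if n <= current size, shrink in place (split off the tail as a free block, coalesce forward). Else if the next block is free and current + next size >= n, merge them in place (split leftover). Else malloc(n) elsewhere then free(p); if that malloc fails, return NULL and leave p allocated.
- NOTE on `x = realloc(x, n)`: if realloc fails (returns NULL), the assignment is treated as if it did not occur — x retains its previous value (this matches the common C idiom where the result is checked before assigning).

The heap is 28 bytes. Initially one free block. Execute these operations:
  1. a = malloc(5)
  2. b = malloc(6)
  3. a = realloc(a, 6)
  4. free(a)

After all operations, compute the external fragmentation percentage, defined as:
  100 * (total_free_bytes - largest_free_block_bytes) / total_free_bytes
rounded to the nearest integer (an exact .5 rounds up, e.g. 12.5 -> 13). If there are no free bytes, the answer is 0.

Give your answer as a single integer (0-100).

Answer: 23

Derivation:
Op 1: a = malloc(5) -> a = 0; heap: [0-4 ALLOC][5-27 FREE]
Op 2: b = malloc(6) -> b = 5; heap: [0-4 ALLOC][5-10 ALLOC][11-27 FREE]
Op 3: a = realloc(a, 6) -> a = 11; heap: [0-4 FREE][5-10 ALLOC][11-16 ALLOC][17-27 FREE]
Op 4: free(a) -> (freed a); heap: [0-4 FREE][5-10 ALLOC][11-27 FREE]
Free blocks: [5 17] total_free=22 largest=17 -> 100*(22-17)/22 = 500/22 ≈ 22.727 -> rounds to 23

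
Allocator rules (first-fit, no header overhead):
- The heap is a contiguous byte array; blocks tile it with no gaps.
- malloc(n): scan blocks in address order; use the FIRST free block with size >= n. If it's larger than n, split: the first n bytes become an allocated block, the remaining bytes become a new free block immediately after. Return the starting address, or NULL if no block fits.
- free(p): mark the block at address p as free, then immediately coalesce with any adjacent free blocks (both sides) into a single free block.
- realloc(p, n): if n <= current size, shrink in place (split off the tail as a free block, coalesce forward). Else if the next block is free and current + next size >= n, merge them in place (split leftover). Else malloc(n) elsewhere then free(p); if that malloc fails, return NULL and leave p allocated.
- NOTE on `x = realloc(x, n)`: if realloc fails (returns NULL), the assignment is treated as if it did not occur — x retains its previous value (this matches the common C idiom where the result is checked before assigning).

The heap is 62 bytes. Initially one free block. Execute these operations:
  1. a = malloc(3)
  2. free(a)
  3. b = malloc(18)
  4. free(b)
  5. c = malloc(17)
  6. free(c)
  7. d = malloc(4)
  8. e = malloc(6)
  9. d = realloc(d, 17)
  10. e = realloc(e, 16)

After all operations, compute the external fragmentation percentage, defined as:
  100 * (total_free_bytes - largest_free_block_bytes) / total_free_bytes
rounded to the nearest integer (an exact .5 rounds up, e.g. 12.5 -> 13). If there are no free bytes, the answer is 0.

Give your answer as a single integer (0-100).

Answer: 34

Derivation:
Op 1: a = malloc(3) -> a = 0; heap: [0-2 ALLOC][3-61 FREE]
Op 2: free(a) -> (freed a); heap: [0-61 FREE]
Op 3: b = malloc(18) -> b = 0; heap: [0-17 ALLOC][18-61 FREE]
Op 4: free(b) -> (freed b); heap: [0-61 FREE]
Op 5: c = malloc(17) -> c = 0; heap: [0-16 ALLOC][17-61 FREE]
Op 6: free(c) -> (freed c); heap: [0-61 FREE]
Op 7: d = malloc(4) -> d = 0; heap: [0-3 ALLOC][4-61 FREE]
Op 8: e = malloc(6) -> e = 4; heap: [0-3 ALLOC][4-9 ALLOC][10-61 FREE]
Op 9: d = realloc(d, 17) -> d = 10; heap: [0-3 FREE][4-9 ALLOC][10-26 ALLOC][27-61 FREE]
Op 10: e = realloc(e, 16) -> e = 27; heap: [0-9 FREE][10-26 ALLOC][27-42 ALLOC][43-61 FREE]
Free blocks: [10 19] total_free=29 largest=19 -> 100*(29-19)/29 = 1000/29 ≈ 34.483 -> rounds to 34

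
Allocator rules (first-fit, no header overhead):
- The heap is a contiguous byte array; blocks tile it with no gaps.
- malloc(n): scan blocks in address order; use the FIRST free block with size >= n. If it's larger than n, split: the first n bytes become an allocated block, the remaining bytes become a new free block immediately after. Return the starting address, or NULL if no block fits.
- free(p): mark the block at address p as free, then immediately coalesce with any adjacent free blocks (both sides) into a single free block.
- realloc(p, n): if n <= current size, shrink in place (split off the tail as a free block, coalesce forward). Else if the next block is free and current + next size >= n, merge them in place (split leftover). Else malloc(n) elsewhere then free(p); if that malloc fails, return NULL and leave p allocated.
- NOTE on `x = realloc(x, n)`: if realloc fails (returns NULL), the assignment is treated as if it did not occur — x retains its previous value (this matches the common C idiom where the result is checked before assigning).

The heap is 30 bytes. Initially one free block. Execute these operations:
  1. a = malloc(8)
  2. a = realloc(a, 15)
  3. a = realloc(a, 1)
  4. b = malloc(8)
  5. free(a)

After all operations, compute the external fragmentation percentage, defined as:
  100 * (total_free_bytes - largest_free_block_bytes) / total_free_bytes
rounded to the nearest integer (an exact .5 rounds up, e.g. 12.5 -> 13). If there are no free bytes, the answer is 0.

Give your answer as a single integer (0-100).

Op 1: a = malloc(8) -> a = 0; heap: [0-7 ALLOC][8-29 FREE]
Op 2: a = realloc(a, 15) -> a = 0; heap: [0-14 ALLOC][15-29 FREE]
Op 3: a = realloc(a, 1) -> a = 0; heap: [0-0 ALLOC][1-29 FREE]
Op 4: b = malloc(8) -> b = 1; heap: [0-0 ALLOC][1-8 ALLOC][9-29 FREE]
Op 5: free(a) -> (freed a); heap: [0-0 FREE][1-8 ALLOC][9-29 FREE]
Free blocks: [1 21] total_free=22 largest=21 -> 100*(22-21)/22 = 100/22 ≈ 4.545 -> rounds to 5

Answer: 5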